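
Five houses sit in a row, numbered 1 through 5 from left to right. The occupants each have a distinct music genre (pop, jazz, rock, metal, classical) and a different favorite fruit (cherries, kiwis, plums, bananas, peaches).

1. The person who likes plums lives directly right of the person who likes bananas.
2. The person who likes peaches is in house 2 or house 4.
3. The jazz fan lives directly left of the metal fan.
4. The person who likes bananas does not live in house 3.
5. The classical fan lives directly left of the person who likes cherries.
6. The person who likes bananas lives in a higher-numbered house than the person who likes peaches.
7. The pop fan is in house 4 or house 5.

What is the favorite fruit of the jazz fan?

cherries

The person who likes bananas is in house 4 (clue 6).
Clue 6: the person who likes peaches is in house 2.
House 1 favorite fruit: only kiwis fits.
Clue 1 places the person who likes plums in house 5.
House 3 favorite fruit: only cherries fits.
Clue 5 places the classical fan in house 2.
House 1's music genre must be rock (nothing else left).
House 3's music genre must be jazz (nothing else left).
By clue 3, the metal fan is in house 4.
That leaves pop as the music genre for house 5.
So: house 1 = rock/kiwis, house 2 = classical/peaches, house 3 = jazz/cherries, house 4 = metal/bananas, house 5 = pop/plums.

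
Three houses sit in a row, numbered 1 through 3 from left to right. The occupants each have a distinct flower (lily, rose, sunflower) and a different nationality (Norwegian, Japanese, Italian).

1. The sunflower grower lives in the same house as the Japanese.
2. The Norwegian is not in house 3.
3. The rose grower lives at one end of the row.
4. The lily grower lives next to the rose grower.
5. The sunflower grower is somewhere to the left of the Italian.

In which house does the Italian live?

3

Clue 4 places the lily grower in house 2.
That leaves sunflower as the flower for house 1.
That leaves rose as the flower for house 3.
Clue 1: the Japanese is in house 1.
So house 3 gets Italian for nationality.
House 2 nationality: only Norwegian fits.
So: house 1 = sunflower/Japanese, house 2 = lily/Norwegian, house 3 = rose/Italian.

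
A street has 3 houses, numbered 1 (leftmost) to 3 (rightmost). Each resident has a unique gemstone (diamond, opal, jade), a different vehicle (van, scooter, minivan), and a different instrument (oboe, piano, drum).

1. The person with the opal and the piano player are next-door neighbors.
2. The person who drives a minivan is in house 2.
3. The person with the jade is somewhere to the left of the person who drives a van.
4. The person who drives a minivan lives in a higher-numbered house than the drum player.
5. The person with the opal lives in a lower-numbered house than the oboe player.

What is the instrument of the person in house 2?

piano

Clue 2 places the person who drives a minivan in house 2.
The drum player is in house 1 (clue 4).
So house 3 gets diamond for gemstone.
House 1 vehicle: only scooter fits.
House 3 vehicle: only van fits.
The person with the jade is narrowed to house 1 or 2; consider each.
Placing it in house 1 leads to a contradiction, so it's in house 2.
That leaves opal as the gemstone for house 1.
Clue 1 places the piano player in house 2.
That leaves oboe as the instrument for house 3.
So: house 1 = opal/scooter/drum, house 2 = jade/minivan/piano, house 3 = diamond/van/oboe.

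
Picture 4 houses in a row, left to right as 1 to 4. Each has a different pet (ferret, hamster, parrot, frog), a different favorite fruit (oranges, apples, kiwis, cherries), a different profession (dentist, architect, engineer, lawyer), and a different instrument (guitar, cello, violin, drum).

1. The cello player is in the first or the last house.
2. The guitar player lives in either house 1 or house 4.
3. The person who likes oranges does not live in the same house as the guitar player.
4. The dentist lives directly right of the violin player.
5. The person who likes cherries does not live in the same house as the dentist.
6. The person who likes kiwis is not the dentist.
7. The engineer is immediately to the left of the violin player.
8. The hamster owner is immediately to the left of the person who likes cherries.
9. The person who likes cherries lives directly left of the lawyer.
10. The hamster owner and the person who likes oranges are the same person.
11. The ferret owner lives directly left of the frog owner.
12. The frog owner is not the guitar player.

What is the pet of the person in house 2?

The hamster owner is narrowed to house 1 or 2; consider each.
Placing it in house 2 leads to a contradiction, so it's in house 1.
Clue 8: the person who likes cherries is in house 2.
Clue 9: the lawyer is in house 3.
By clue 10, the person who likes oranges is in house 1.
From clue 3, the guitar player must be in house 4.
From clue 4, the violin player must be in house 3.
The person who likes kiwis is in house 3 (clue 6).
Clue 7: the engineer is in house 2.
Clue 12: the frog owner is in house 3.
That leaves parrot as the pet for house 4.
The only favorite fruit still possible for house 4 is apples.
So house 1 gets architect for profession.
House 4's profession must be dentist (nothing else left).
House 1 instrument: only cello fits.
So house 2 gets drum for instrument.
The only pet still possible for house 2 is ferret.
So: house 1 = hamster/oranges/architect/cello, house 2 = ferret/cherries/engineer/drum, house 3 = frog/kiwis/lawyer/violin, house 4 = parrot/apples/dentist/guitar.

ferret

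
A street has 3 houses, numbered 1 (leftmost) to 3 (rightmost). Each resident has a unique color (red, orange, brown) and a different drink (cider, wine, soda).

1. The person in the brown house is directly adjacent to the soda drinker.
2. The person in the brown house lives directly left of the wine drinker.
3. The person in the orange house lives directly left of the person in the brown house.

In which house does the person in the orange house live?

1

The person in the orange house is in house 1 (clue 3).
By clue 3, the person in the brown house is in house 2.
The only color still possible for house 3 is red.
The wine drinker is in house 3 (clue 2).
House 1's drink must be soda (nothing else left).
House 2 drink: only cider fits.
So: house 1 = orange/soda, house 2 = brown/cider, house 3 = red/wine.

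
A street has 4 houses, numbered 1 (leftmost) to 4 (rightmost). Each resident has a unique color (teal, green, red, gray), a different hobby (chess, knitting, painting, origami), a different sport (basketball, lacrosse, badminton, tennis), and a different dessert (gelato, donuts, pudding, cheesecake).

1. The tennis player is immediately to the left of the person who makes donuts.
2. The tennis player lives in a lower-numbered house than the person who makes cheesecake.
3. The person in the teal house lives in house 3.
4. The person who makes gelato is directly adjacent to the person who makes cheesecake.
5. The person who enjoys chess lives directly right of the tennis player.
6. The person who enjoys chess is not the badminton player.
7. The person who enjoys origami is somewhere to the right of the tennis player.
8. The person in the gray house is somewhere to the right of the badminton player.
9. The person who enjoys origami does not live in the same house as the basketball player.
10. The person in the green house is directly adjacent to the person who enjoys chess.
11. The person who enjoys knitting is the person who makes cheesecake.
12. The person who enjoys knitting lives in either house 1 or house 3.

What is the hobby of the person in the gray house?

origami

Clue 3: the person in the teal house is in house 3.
Clue 12: the person who enjoys knitting is in house 3.
House 1 hobby: only painting fits.
Clue 10 places the person in the green house in house 1.
The person who enjoys chess is in house 2 (clue 10).
By clue 11, the person who makes cheesecake is in house 3.
House 4's hobby must be origami (nothing else left).
Clue 2: the tennis player is in house 1.
The only sport still possible for house 4 is lacrosse.
House 1 dessert: only pudding fits.
Clue 1 places the person who makes donuts in house 2.
Clue 8 places the person in the gray house in house 4.
House 2 color: only red fits.
House 2's sport must be basketball (nothing else left).
The only sport still possible for house 3 is badminton.
So house 4 gets gelato for dessert.
So: house 1 = green/painting/tennis/pudding, house 2 = red/chess/basketball/donuts, house 3 = teal/knitting/badminton/cheesecake, house 4 = gray/origami/lacrosse/gelato.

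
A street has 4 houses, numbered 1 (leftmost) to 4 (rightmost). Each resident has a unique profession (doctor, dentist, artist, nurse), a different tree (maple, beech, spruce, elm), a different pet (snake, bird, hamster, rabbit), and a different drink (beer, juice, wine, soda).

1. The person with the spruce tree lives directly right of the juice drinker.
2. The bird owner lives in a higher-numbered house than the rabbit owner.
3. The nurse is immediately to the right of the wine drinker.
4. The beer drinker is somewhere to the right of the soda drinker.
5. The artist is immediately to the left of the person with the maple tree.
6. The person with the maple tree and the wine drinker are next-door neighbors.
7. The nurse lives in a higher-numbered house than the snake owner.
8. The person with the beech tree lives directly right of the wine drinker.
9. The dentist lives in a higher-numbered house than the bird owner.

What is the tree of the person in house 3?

spruce

So house 1 gets elm for tree.
So house 4 gets hamster for pet.
That leaves beer as the drink for house 4.
The dentist is narrowed to house 3 or 4; consider each.
Placing it in house 4 leads to a contradiction, so it's in house 3.
Clue 9 places the bird owner in house 2.
House 1 pet: only rabbit fits.
So house 3 gets snake for pet.
Clue 6: the person with the maple tree is in house 2.
The nurse is in house 4 (clue 7).
That leaves spruce as the tree for house 3.
So house 4 gets beech for tree.
From clue 1, the juice drinker must be in house 2.
By clue 3, the wine drinker is in house 3.
From clue 5, the artist must be in house 1.
That leaves doctor as the profession for house 2.
House 1 drink: only soda fits.
So: house 1 = artist/elm/rabbit/soda, house 2 = doctor/maple/bird/juice, house 3 = dentist/spruce/snake/wine, house 4 = nurse/beech/hamster/beer.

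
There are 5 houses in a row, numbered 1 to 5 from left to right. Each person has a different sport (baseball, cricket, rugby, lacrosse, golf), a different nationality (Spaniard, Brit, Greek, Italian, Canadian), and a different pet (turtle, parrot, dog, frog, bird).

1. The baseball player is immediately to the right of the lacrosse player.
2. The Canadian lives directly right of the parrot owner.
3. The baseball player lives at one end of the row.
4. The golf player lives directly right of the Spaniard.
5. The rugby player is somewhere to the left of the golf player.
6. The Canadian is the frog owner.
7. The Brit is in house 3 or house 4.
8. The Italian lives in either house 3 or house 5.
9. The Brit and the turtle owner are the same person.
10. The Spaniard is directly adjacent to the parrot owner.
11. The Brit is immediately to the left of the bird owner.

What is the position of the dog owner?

Clue 3: the baseball player is in house 5.
Clue 1 places the lacrosse player in house 4.
The golf player is narrowed to house 2 or 3; consider each.
Placing it in house 3 leads to a contradiction, so it's in house 2.
By clue 4, the Spaniard is in house 1.
From clue 5, the rugby player must be in house 1.
By clue 10, the parrot owner is in house 2.
House 3's sport must be cricket (nothing else left).
House 1 pet: only dog fits.
The only pet still possible for house 5 is bird.
Clue 2 places the Canadian in house 3.
By clue 6, the frog owner is in house 3.
Clue 11 places the Brit in house 4.
The only nationality still possible for house 2 is Greek.
The only nationality still possible for house 5 is Italian.
That leaves turtle as the pet for house 4.
So: house 1 = rugby/Spaniard/dog, house 2 = golf/Greek/parrot, house 3 = cricket/Canadian/frog, house 4 = lacrosse/Brit/turtle, house 5 = baseball/Italian/bird.

1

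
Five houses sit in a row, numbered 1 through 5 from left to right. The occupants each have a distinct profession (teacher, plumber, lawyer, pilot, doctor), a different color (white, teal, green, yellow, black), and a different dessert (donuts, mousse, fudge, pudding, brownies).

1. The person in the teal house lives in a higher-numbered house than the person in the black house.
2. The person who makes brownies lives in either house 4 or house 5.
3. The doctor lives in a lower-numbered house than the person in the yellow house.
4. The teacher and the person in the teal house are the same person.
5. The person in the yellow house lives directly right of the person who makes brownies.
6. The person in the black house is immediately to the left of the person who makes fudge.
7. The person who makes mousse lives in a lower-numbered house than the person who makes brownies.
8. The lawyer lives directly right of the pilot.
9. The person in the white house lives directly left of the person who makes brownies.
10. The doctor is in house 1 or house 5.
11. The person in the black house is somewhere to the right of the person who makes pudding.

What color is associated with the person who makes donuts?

From clue 5, the person in the yellow house must be in house 5.
From clue 5, the person who makes brownies must be in house 4.
The person in the white house is in house 3 (clue 9).
From clue 10, the doctor must be in house 1.
So house 1 gets green for color.
Clue 1 places the person in the teal house in house 4.
By clue 1, the person in the black house is in house 2.
From clue 4, the teacher must be in house 4.
Clue 6 places the person who makes fudge in house 3.
The person who makes pudding is in house 1 (clue 11).
House 5's dessert must be donuts (nothing else left).
Clue 8: the lawyer is in house 3.
From clue 8, the pilot must be in house 2.
So house 5 gets plumber for profession.
The only dessert still possible for house 2 is mousse.
So: house 1 = doctor/green/pudding, house 2 = pilot/black/mousse, house 3 = lawyer/white/fudge, house 4 = teacher/teal/brownies, house 5 = plumber/yellow/donuts.

yellow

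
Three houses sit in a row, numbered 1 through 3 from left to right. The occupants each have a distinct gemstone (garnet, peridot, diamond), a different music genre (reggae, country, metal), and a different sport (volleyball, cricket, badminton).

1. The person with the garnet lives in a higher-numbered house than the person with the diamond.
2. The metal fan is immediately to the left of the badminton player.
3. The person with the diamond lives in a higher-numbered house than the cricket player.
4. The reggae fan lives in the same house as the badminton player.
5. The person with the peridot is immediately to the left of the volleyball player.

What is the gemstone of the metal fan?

diamond

By clue 3, the person with the diamond is in house 2.
Clue 3 places the cricket player in house 1.
The only gemstone still possible for house 1 is peridot.
The only gemstone still possible for house 3 is garnet.
The volleyball player is in house 2 (clue 5).
The only sport still possible for house 3 is badminton.
Clue 2 places the metal fan in house 2.
The reggae fan is in house 3 (clue 4).
House 1's music genre must be country (nothing else left).
So: house 1 = peridot/country/cricket, house 2 = diamond/metal/volleyball, house 3 = garnet/reggae/badminton.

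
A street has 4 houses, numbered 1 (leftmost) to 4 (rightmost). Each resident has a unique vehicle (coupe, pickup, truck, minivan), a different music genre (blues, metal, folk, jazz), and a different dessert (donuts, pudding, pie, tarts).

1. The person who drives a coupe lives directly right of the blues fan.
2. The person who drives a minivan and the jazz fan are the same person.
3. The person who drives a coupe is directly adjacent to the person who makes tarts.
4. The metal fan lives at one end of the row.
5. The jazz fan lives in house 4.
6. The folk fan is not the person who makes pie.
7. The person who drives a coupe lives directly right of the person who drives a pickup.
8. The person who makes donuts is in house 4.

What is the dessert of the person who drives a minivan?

donuts

Clue 5 places the jazz fan in house 4.
Clue 8: the person who makes donuts is in house 4.
Clue 2: the person who drives a minivan is in house 4.
House 1's music genre must be metal (nothing else left).
By clue 1, the person who drives a coupe is in house 3.
Clue 1: the blues fan is in house 2.
By clue 3, the person who makes tarts is in house 2.
From clue 7, the person who drives a pickup must be in house 2.
House 1's vehicle must be truck (nothing else left).
House 3's music genre must be folk (nothing else left).
Clue 6 places the person who makes pie in house 1.
House 3's dessert must be pudding (nothing else left).
So: house 1 = truck/metal/pie, house 2 = pickup/blues/tarts, house 3 = coupe/folk/pudding, house 4 = minivan/jazz/donuts.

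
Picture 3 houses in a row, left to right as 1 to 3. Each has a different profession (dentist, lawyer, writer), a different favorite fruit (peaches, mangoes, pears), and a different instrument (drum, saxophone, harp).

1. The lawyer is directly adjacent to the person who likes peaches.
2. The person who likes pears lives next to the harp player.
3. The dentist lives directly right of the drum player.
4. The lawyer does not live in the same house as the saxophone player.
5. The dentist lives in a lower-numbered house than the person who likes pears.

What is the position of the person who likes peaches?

Clue 5 places the dentist in house 2.
The person who likes pears is in house 3 (clue 5).
From clue 1, the person who likes peaches must be in house 2.
Clue 2: the harp player is in house 2.
Clue 3: the drum player is in house 1.
The only favorite fruit still possible for house 1 is mangoes.
That leaves saxophone as the instrument for house 3.
From clue 4, the lawyer must be in house 1.
So house 3 gets writer for profession.
So: house 1 = lawyer/mangoes/drum, house 2 = dentist/peaches/harp, house 3 = writer/pears/saxophone.

2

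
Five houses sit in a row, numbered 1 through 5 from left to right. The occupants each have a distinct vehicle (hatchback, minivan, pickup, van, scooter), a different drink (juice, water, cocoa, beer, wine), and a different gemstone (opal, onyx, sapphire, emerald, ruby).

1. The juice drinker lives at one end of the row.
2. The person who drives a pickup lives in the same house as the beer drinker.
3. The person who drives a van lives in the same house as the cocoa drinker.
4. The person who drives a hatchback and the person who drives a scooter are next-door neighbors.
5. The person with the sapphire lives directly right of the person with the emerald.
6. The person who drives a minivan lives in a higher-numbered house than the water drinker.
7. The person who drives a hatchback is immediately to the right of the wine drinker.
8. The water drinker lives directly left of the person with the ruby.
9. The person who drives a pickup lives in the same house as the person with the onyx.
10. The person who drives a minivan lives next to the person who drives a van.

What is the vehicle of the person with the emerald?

The juice drinker is narrowed to house 1 or 5; consider each.
Placing it in house 1 leads to a contradiction, so it's in house 5.
The person who drives a hatchback is narrowed to house 2 or 3 or 4 or 5; consider each.
Placing it in house 2 and house 4 and house 5 leads to a contradiction, so it's in house 3.
By clue 7, the wine drinker is in house 2.
House 5 vehicle: only minivan fits.
Clue 10 places the person who drives a van in house 4.
The only vehicle still possible for house 1 is pickup.
House 2 vehicle: only scooter fits.
House 3 drink: only water fits.
The beer drinker is in house 1 (clue 2).
Clue 3: the cocoa drinker is in house 4.
The person with the ruby is in house 4 (clue 8).
From clue 9, the person with the onyx must be in house 1.
By clue 5, the person with the sapphire is in house 3.
The person with the emerald is in house 2 (clue 5).
So house 5 gets opal for gemstone.
So: house 1 = pickup/beer/onyx, house 2 = scooter/wine/emerald, house 3 = hatchback/water/sapphire, house 4 = van/cocoa/ruby, house 5 = minivan/juice/opal.

scooter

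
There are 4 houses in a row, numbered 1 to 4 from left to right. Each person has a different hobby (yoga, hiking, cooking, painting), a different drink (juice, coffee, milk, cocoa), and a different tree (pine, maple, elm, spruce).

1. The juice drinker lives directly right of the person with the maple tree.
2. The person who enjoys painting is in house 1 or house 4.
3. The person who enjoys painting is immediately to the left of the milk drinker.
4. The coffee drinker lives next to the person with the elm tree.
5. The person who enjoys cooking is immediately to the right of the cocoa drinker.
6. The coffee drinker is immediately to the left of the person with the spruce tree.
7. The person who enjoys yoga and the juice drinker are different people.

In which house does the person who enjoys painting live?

By clue 3, the person who enjoys painting is in house 1.
The milk drinker is in house 2 (clue 3).
That leaves juice as the drink for house 4.
The person with the maple tree is in house 3 (clue 1).
House 1 tree: only pine fits.
The person who enjoys cooking is narrowed to house 2 or 4; consider each.
Placing it in house 4 leads to a contradiction, so it's in house 2.
By clue 5, the cocoa drinker is in house 1.
House 4 hobby: only hiking fits.
The only drink still possible for house 3 is coffee.
The person with the spruce tree is in house 4 (clue 6).
So house 3 gets yoga for hobby.
That leaves elm as the tree for house 2.
So: house 1 = painting/cocoa/pine, house 2 = cooking/milk/elm, house 3 = yoga/coffee/maple, house 4 = hiking/juice/spruce.

1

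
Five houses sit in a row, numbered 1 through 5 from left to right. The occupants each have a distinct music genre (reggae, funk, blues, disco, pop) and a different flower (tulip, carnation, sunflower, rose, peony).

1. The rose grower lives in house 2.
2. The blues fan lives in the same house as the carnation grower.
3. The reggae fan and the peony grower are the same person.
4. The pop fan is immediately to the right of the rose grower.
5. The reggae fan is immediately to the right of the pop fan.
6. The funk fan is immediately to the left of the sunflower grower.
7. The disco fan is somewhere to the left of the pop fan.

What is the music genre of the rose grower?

funk

Clue 1: the rose grower is in house 2.
Clue 4 places the pop fan in house 3.
Clue 5: the reggae fan is in house 4.
House 5's music genre must be blues (nothing else left).
The carnation grower is in house 5 (clue 2).
Clue 3 places the peony grower in house 4.
Clue 6 places the funk fan in house 2.
Clue 6 places the sunflower grower in house 3.
That leaves disco as the music genre for house 1.
The only flower still possible for house 1 is tulip.
So: house 1 = disco/tulip, house 2 = funk/rose, house 3 = pop/sunflower, house 4 = reggae/peony, house 5 = blues/carnation.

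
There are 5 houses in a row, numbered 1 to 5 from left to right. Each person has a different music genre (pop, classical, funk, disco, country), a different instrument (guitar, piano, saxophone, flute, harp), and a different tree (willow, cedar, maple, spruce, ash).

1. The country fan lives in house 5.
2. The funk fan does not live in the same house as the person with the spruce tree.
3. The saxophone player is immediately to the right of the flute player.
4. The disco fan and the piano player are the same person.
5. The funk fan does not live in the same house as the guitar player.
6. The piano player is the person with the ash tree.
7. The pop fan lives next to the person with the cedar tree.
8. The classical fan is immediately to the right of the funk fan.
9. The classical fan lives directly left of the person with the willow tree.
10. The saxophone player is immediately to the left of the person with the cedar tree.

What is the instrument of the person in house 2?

harp

From clue 1, the country fan must be in house 5.
The classical fan is narrowed to house 2 or 3 or 4; consider each.
Placing it in house 2 and house 4 leads to a contradiction, so it's in house 3.
Clue 8: the funk fan is in house 2.
Clue 9: the person with the willow tree is in house 4.
House 1 music genre: only disco fits.
House 4 music genre: only pop fits.
Clue 4 places the piano player in house 1.
Clue 6 places the person with the ash tree in house 1.
House 2's tree must be maple (nothing else left).
By clue 3, the saxophone player is in house 4.
The flute player is in house 3 (clue 3).
Clue 10 places the person with the cedar tree in house 5.
House 2 instrument: only harp fits.
House 5 instrument: only guitar fits.
The only tree still possible for house 3 is spruce.
So: house 1 = disco/piano/ash, house 2 = funk/harp/maple, house 3 = classical/flute/spruce, house 4 = pop/saxophone/willow, house 5 = country/guitar/cedar.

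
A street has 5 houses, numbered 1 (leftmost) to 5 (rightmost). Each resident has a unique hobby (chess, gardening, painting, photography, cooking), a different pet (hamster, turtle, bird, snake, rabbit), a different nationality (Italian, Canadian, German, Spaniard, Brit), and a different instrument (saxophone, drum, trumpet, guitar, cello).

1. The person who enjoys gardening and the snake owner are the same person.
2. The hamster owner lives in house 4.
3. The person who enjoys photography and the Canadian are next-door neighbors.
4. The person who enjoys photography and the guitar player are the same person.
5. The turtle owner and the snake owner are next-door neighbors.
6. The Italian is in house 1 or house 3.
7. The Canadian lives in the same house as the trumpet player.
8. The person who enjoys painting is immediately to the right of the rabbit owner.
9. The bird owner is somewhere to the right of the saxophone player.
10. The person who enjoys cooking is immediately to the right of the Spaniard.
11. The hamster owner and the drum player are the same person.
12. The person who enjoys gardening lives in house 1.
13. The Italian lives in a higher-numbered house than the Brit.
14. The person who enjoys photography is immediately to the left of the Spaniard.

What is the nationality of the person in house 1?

Clue 2 places the hamster owner in house 4.
By clue 11, the drum player is in house 4.
From clue 12, the person who enjoys gardening must be in house 1.
By clue 13, the Italian is in house 3.
Clue 1 places the snake owner in house 1.
The turtle owner is in house 2 (clue 5).
Clue 14 places the person who enjoys photography in house 3.
Clue 14 places the Spaniard in house 4.
House 5 hobby: only cooking fits.
That leaves rabbit as the pet for house 3.
The only pet still possible for house 5 is bird.
House 5 nationality: only German fits.
The only instrument still possible for house 5 is cello.
From clue 3, the Canadian must be in house 2.
The guitar player is in house 3 (clue 4).
The trumpet player is in house 2 (clue 7).
From clue 8, the person who enjoys painting must be in house 4.
House 2's hobby must be chess (nothing else left).
The only nationality still possible for house 1 is Brit.
House 1 instrument: only saxophone fits.
So: house 1 = gardening/snake/Brit/saxophone, house 2 = chess/turtle/Canadian/trumpet, house 3 = photography/rabbit/Italian/guitar, house 4 = painting/hamster/Spaniard/drum, house 5 = cooking/bird/German/cello.

Brit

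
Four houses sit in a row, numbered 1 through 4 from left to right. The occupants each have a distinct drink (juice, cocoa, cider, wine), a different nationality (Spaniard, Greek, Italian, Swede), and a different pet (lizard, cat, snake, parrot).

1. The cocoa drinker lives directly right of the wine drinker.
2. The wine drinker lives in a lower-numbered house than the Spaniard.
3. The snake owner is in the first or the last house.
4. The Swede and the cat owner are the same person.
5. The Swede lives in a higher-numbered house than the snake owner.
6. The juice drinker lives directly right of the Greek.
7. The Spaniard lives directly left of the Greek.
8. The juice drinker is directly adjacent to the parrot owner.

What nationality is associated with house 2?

The snake owner is in house 1 (clue 5).
Clue 7: the Spaniard is in house 2.
Clue 7: the Greek is in house 3.
So house 1 gets Italian for nationality.
House 4's nationality must be Swede (nothing else left).
From clue 2, the wine drinker must be in house 1.
The cat owner is in house 4 (clue 4).
Clue 6 places the juice drinker in house 4.
By clue 8, the parrot owner is in house 3.
The only pet still possible for house 2 is lizard.
Clue 1: the cocoa drinker is in house 2.
That leaves cider as the drink for house 3.
So: house 1 = wine/Italian/snake, house 2 = cocoa/Spaniard/lizard, house 3 = cider/Greek/parrot, house 4 = juice/Swede/cat.

Spaniard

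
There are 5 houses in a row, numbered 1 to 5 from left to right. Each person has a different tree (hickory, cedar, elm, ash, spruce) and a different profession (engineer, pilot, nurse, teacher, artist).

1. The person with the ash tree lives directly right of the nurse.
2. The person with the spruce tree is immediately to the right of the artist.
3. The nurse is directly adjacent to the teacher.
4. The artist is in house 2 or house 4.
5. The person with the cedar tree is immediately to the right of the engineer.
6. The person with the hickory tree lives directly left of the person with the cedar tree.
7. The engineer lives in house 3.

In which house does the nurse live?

1

By clue 7, the engineer is in house 3.
Clue 5 places the person with the cedar tree in house 4.
By clue 6, the person with the hickory tree is in house 3.
That leaves elm as the tree for house 1.
The only tree still possible for house 2 is ash.
House 5 tree: only spruce fits.
From clue 1, the nurse must be in house 1.
By clue 2, the artist is in house 4.
Clue 3: the teacher is in house 2.
House 5's profession must be pilot (nothing else left).
So: house 1 = elm/nurse, house 2 = ash/teacher, house 3 = hickory/engineer, house 4 = cedar/artist, house 5 = spruce/pilot.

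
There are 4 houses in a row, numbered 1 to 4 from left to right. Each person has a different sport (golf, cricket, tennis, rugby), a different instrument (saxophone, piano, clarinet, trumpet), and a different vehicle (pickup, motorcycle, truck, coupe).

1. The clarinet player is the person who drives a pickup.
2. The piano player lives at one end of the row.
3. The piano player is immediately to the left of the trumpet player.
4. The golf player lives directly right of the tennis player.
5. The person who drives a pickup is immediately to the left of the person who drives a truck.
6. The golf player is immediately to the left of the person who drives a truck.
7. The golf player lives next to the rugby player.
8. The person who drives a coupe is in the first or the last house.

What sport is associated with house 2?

tennis

From clue 3, the piano player must be in house 1.
From clue 3, the trumpet player must be in house 2.
Clue 1 places the clarinet player in house 3.
The person who drives a pickup is in house 3 (clue 1).
From clue 5, the person who drives a truck must be in house 4.
Clue 6: the golf player is in house 3.
That leaves saxophone as the instrument for house 4.
That leaves coupe as the vehicle for house 1.
That leaves motorcycle as the vehicle for house 2.
Clue 4 places the tennis player in house 2.
So house 1 gets cricket for sport.
House 4's sport must be rugby (nothing else left).
So: house 1 = cricket/piano/coupe, house 2 = tennis/trumpet/motorcycle, house 3 = golf/clarinet/pickup, house 4 = rugby/saxophone/truck.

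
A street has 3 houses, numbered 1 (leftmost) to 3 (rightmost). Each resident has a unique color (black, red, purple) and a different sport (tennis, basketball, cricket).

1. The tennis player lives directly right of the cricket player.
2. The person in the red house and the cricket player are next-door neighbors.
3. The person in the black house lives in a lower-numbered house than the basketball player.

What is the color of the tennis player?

red

That leaves cricket as the sport for house 1.
Clue 1 places the tennis player in house 2.
By clue 2, the person in the red house is in house 2.
That leaves purple as the color for house 3.
House 3 sport: only basketball fits.
House 1's color must be black (nothing else left).
So: house 1 = black/cricket, house 2 = red/tennis, house 3 = purple/basketball.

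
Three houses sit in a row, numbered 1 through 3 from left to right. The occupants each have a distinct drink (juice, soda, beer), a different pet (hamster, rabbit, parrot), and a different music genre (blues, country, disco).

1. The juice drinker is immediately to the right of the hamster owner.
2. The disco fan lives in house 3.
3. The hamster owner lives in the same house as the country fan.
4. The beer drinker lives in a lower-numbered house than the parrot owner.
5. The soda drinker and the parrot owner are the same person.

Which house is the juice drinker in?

By clue 2, the disco fan is in house 3.
So house 1 gets beer for drink.
The juice drinker is narrowed to house 2 or 3; consider each.
Placing it in house 3 leads to a contradiction, so it's in house 2.
From clue 1, the hamster owner must be in house 1.
From clue 3, the country fan must be in house 1.
The only drink still possible for house 3 is soda.
So house 2 gets blues for music genre.
From clue 5, the parrot owner must be in house 3.
House 2's pet must be rabbit (nothing else left).
So: house 1 = beer/hamster/country, house 2 = juice/rabbit/blues, house 3 = soda/parrot/disco.

2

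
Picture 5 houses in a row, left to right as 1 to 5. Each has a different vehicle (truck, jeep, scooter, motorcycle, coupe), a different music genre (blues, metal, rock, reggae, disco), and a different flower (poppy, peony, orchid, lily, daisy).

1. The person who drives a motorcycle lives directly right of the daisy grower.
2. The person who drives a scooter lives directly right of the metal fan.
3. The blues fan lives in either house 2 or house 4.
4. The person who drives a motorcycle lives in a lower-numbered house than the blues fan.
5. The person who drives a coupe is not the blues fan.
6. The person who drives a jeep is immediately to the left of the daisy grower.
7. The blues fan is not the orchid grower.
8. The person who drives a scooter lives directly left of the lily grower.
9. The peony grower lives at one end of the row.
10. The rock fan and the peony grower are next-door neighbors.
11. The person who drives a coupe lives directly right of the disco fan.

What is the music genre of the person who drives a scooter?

From clue 4, the blues fan must be in house 4.
House 1 music genre: only disco fits.
The only music genre still possible for house 2 is rock.
House 5's music genre must be reggae (nothing else left).
From clue 1, the person who drives a motorcycle must be in house 3.
From clue 1, the daisy grower must be in house 2.
The person who drives a scooter is in house 4 (clue 2).
Clue 6: the person who drives a jeep is in house 1.
From clue 8, the lily grower must be in house 5.
From clue 10, the peony grower must be in house 1.
The person who drives a coupe is in house 2 (clue 11).
So house 5 gets truck for vehicle.
House 3's music genre must be metal (nothing else left).
The only flower still possible for house 4 is poppy.
That leaves orchid as the flower for house 3.
So: house 1 = jeep/disco/peony, house 2 = coupe/rock/daisy, house 3 = motorcycle/metal/orchid, house 4 = scooter/blues/poppy, house 5 = truck/reggae/lily.

blues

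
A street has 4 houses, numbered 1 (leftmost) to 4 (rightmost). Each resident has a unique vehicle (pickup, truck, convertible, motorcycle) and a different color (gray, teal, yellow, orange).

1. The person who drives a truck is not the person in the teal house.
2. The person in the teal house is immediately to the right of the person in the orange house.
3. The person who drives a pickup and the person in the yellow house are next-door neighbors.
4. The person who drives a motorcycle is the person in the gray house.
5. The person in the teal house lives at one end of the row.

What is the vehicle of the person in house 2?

Clue 5: the person in the teal house is in house 4.
Clue 2: the person in the orange house is in house 3.
That leaves convertible as the vehicle for house 4.
The person who drives a motorcycle is narrowed to house 1 or 2; consider each.
Placing it in house 2 leads to a contradiction, so it's in house 1.
Clue 4 places the person in the gray house in house 1.
The only color still possible for house 2 is yellow.
The person who drives a pickup is in house 3 (clue 3).
House 2 vehicle: only truck fits.
So: house 1 = motorcycle/gray, house 2 = truck/yellow, house 3 = pickup/orange, house 4 = convertible/teal.

truck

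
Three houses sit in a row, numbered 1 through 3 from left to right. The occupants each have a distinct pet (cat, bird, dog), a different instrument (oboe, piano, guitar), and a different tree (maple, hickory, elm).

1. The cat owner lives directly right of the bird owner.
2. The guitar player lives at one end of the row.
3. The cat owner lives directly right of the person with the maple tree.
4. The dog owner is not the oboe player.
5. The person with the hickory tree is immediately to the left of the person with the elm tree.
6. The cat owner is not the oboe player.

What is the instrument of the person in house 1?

So house 3 gets elm for tree.
The person with the hickory tree is in house 2 (clue 5).
So house 1 gets maple for tree.
The cat owner is in house 2 (clue 3).
That leaves bird as the pet for house 1.
That leaves dog as the pet for house 3.
So house 2 gets piano for instrument.
Clue 4: the oboe player is in house 1.
So house 3 gets guitar for instrument.
So: house 1 = bird/oboe/maple, house 2 = cat/piano/hickory, house 3 = dog/guitar/elm.

oboe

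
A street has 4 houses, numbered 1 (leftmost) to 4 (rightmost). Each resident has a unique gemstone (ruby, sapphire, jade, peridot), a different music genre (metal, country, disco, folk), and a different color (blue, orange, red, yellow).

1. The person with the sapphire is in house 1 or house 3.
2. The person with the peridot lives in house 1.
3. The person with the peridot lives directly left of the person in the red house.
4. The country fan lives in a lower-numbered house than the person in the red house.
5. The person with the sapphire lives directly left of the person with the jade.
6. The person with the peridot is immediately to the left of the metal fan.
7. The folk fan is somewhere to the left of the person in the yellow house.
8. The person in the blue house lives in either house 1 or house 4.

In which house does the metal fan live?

2

From clue 2, the person with the peridot must be in house 1.
Clue 3: the person in the red house is in house 2.
Clue 4: the country fan is in house 1.
From clue 6, the metal fan must be in house 2.
House 3's music genre must be folk (nothing else left).
House 4's music genre must be disco (nothing else left).
The person with the jade is in house 4 (clue 5).
By clue 7, the person in the yellow house is in house 4.
The only gemstone still possible for house 2 is ruby.
That leaves sapphire as the gemstone for house 3.
The only color still possible for house 3 is orange.
The only color still possible for house 1 is blue.
So: house 1 = peridot/country/blue, house 2 = ruby/metal/red, house 3 = sapphire/folk/orange, house 4 = jade/disco/yellow.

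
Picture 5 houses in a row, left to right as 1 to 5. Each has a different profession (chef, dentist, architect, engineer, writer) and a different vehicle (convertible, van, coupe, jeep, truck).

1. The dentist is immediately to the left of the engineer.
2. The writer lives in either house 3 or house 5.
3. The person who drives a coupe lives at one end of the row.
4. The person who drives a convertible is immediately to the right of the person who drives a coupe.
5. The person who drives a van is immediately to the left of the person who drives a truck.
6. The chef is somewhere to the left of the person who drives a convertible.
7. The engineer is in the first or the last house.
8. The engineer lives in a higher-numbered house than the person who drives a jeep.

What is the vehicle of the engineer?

From clue 4, the person who drives a convertible must be in house 2.
The person who drives a coupe is in house 1 (clue 4).
The chef is in house 1 (clue 6).
From clue 7, the engineer must be in house 5.
So house 3 gets writer for profession.
So house 5 gets truck for vehicle.
The dentist is in house 4 (clue 1).
Clue 5 places the person who drives a van in house 4.
So house 2 gets architect for profession.
House 3's vehicle must be jeep (nothing else left).
So: house 1 = chef/coupe, house 2 = architect/convertible, house 3 = writer/jeep, house 4 = dentist/van, house 5 = engineer/truck.

truck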